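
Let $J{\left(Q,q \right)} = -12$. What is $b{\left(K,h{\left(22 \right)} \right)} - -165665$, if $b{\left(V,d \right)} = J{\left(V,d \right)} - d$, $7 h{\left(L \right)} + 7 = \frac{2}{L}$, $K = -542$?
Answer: $\frac{12755357}{77} \approx 1.6565 \cdot 10^{5}$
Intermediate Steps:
$h{\left(L \right)} = -1 + \frac{2}{7 L}$ ($h{\left(L \right)} = -1 + \frac{2 \frac{1}{L}}{7} = -1 + \frac{2}{7 L}$)
$b{\left(V,d \right)} = -12 - d$
$b{\left(K,h{\left(22 \right)} \right)} - -165665 = \left(-12 - \frac{\frac{2}{7} - 22}{22}\right) - -165665 = \left(-12 - \frac{\frac{2}{7} - 22}{22}\right) + 165665 = \left(-12 - \frac{1}{22} \left(- \frac{152}{7}\right)\right) + 165665 = \left(-12 - - \frac{76}{77}\right) + 165665 = \left(-12 + \frac{76}{77}\right) + 165665 = - \frac{848}{77} + 165665 = \frac{12755357}{77}$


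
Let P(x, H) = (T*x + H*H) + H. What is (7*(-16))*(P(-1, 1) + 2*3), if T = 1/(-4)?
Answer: -924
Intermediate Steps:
T = -¼ ≈ -0.25000
P(x, H) = H + H² - x/4 (P(x, H) = (-x/4 + H*H) + H = (-x/4 + H²) + H = (H² - x/4) + H = H + H² - x/4)
(7*(-16))*(P(-1, 1) + 2*3) = (7*(-16))*((1 + 1² - ¼*(-1)) + 2*3) = -112*((1 + 1 + ¼) + 6) = -112*(9/4 + 6) = -112*33/4 = -924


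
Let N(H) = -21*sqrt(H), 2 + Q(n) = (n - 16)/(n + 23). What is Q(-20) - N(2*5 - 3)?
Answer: -14 + 21*sqrt(7) ≈ 41.561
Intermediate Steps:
Q(n) = -2 + (-16 + n)/(23 + n) (Q(n) = -2 + (n - 16)/(n + 23) = -2 + (-16 + n)/(23 + n))
Q(-20) - N(2*5 - 3) = (-62 - 1*(-20))/(23 - 20) - (-21)*sqrt(2*5 - 3) = (-62 + 20)/3 - (-21)*sqrt(10 - 3) = (1/3)*(-42) - (-21)*sqrt(7) = -14 + 21*sqrt(7)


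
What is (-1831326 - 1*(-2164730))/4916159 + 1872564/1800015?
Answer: 3268651520912/2949719980795 ≈ 1.1081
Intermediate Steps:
(-1831326 - 1*(-2164730))/4916159 + 1872564/1800015 = (-1831326 + 2164730)*(1/4916159) + 1872564*(1/1800015) = 333404*(1/4916159) + 624188/600005 = 333404/4916159 + 624188/600005 = 3268651520912/2949719980795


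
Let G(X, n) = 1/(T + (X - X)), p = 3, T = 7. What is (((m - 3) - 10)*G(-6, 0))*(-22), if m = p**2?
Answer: 88/7 ≈ 12.571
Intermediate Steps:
G(X, n) = 1/7 (G(X, n) = 1/(7 + (X - X)) = 1/(7 + 0) = 1/7)
m = 9 (m = 3**2 = 9)
(((m - 3) - 10)*G(-6, 0))*(-22) = (((9 - 3) - 10)*(1/7))*(-22) = ((6 - 10)*(1/7))*(-22) = -4*1/7*(-22) = -4/7*(-22) = 88/7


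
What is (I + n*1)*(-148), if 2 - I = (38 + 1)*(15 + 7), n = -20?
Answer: 129648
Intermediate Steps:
I = -856 (I = 2 - (38 + 1)*(15 + 7) = 2 - 39*22 = 2 - 1*858 = 2 - 858 = -856)
(I + n*1)*(-148) = (-856 - 20*1)*(-148) = (-856 - 20)*(-148) = -876*(-148) = 129648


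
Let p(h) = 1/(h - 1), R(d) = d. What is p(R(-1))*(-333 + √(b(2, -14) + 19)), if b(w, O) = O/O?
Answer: 333/2 - √5 ≈ 164.26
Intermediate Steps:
b(w, O) = 1
p(h) = 1/(-1 + h)
p(R(-1))*(-333 + √(b(2, -14) + 19)) = (-333 + √(1 + 19))/(-1 - 1) = (-333 + √20)/(-2) = -(-333 + 2*√5)/2 = 333/2 - √5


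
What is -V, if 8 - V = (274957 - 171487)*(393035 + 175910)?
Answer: 58868739142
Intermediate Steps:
V = -58868739142 (V = 8 - (274957 - 171487)*(393035 + 175910) = 8 - 103470*568945 = 8 - 1*58868739150 = 8 - 58868739150 = -58868739142)
-V = -1*(-58868739142) = 58868739142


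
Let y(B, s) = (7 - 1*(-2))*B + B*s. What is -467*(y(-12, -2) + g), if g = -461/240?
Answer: 9630007/240 ≈ 40125.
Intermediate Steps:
y(B, s) = 9*B + B*s (y(B, s) = (7 + 2)*B + B*s = 9*B + B*s)
g = -461/240 (g = -461*1/240 = -461/240 ≈ -1.9208)
-467*(y(-12, -2) + g) = -467*(-12*(9 - 2) - 461/240) = -467*(-12*7 - 461/240) = -467*(-84 - 461/240) = -467*(-20621/240) = 9630007/240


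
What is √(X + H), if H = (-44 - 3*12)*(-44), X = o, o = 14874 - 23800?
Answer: I*√5406 ≈ 73.526*I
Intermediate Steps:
o = -8926
X = -8926
H = 3520 (H = (-44 - 36)*(-44) = -80*(-44) = 3520)
√(X + H) = √(-8926 + 3520) = √(-5406) = I*√5406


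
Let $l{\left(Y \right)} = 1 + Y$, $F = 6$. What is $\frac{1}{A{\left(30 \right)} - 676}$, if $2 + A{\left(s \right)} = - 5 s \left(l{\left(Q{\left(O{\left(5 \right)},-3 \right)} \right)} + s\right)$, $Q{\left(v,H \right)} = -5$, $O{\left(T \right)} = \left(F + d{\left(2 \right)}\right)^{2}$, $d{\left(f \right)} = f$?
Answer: $- \frac{1}{4578} \approx -0.00021844$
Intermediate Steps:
$O{\left(T \right)} = 64$ ($O{\left(T \right)} = \left(6 + 2\right)^{2} = 8^{2} = 64$)
$A{\left(s \right)} = -2 - 5 s \left(-4 + s\right)$ ($A{\left(s \right)} = -2 + - 5 s \left(\left(1 - 5\right) + s\right) = -2 + - 5 s \left(-4 + s\right) = -2 - 5 s \left(-4 + s\right)$)
$\frac{1}{A{\left(30 \right)} - 676} = \frac{1}{\left(-2 - 5 \cdot 30^{2} + 20 \cdot 30\right) - 676} = \frac{1}{\left(-2 - 4500 + 600\right) - 676} = \frac{1}{-3902 - 676} = \frac{1}{-4578} = - \frac{1}{4578}$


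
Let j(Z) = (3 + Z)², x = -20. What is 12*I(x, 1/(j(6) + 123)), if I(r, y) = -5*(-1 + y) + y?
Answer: 1016/17 ≈ 59.765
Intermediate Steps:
I(r, y) = 5 - 4*y (I(r, y) = (5 - 5*y) + y = 5 - 4*y)
12*I(x, 1/(j(6) + 123)) = 12*(5 - 4/((3 + 6)² + 123)) = 12*(5 - 4/(9² + 123)) = 12*(5 - 4/(81 + 123)) = 12*(5 - 4/204) = 12*(5 - 4*1/204) = 12*(5 - 1/51) = 12*(254/51) = 1016/17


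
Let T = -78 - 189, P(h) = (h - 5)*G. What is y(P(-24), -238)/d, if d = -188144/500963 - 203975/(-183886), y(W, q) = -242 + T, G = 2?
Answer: -46889121848962/67586880341 ≈ -693.76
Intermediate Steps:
P(h) = -10 + 2*h (P(h) = (h - 5)*2 = (-5 + h)*2 = -10 + 2*h)
T = -267
y(W, q) = -509 (y(W, q) = -242 - 267 = -509)
d = 67586880341/92120082218 (d = -188144*1/500963 - 203975*(-1/183886) = -188144/500963 + 203975/183886 = 67586880341/92120082218 ≈ 0.73368)
y(P(-24), -238)/d = -509/67586880341/92120082218 = -509*92120082218/67586880341 = -46889121848962/67586880341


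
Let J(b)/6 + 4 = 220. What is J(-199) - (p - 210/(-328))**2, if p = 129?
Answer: -417172905/26896 ≈ -15511.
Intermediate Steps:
J(b) = 1296 (J(b) = -24 + 6*220 = -24 + 1320 = 1296)
J(-199) - (p - 210/(-328))**2 = 1296 - (129 - 210/(-328))**2 = 1296 - (129 - 210*(-1/328))**2 = 1296 - (129 + 105/164)**2 = 1296 - (21261/164)**2 = 1296 - 1*452030121/26896 = 1296 - 452030121/26896 = -417172905/26896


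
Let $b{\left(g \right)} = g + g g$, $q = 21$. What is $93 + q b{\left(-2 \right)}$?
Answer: $135$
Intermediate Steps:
$b{\left(g \right)} = g + g^{2}$
$93 + q b{\left(-2 \right)} = 93 + 21 \left(- 2 \left(1 - 2\right)\right) = 93 + 21 \left(\left(-2\right) \left(-1\right)\right) = 93 + 21 \cdot 2 = 93 + 42 = 135$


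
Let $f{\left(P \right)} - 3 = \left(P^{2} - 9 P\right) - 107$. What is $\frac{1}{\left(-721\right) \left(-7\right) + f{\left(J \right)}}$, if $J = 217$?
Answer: $\frac{1}{50079} \approx 1.9968 \cdot 10^{-5}$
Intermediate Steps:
$f{\left(P \right)} = -104 + P^{2} - 9 P$ ($f{\left(P \right)} = 3 - \left(107 - P^{2} + 9 P\right) = -104 + P^{2} - 9 P$)
$\frac{1}{\left(-721\right) \left(-7\right) + f{\left(J \right)}} = \frac{1}{\left(-721\right) \left(-7\right) - \left(2057 - 47089\right)} = \frac{1}{5047 - -45032} = \frac{1}{5047 + 45032} = \frac{1}{50079}$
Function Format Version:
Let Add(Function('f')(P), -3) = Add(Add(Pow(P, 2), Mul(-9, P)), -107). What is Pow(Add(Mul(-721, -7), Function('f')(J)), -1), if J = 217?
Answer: Rational(1, 50079) ≈ 1.9968e-5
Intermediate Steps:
Function('f')(P) = Add(-104, Pow(P, 2), Mul(-9, P)) (Function('f')(P) = Add(3, Add(Add(Pow(P, 2), Mul(-9, P)), -107)) = Add(3, Add(-107, Pow(P, 2), Mul(-9, P))) = Add(-104, Pow(P, 2), Mul(-9, P)))
Pow(Add(Mul(-721, -7), Function('f')(J)), -1) = Pow(Add(Mul(-721, -7), Add(-104, Pow(217, 2), Mul(-9, 217))), -1) = Pow(Add(5047, Add(-104, 47089, -1953)), -1) = Pow(Add(5047, 45032), -1) = Pow(50079, -1) = Rational(1, 50079)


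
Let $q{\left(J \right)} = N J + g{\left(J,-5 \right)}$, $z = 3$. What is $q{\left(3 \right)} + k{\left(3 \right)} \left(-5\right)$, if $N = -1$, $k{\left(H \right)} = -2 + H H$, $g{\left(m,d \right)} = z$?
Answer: $-35$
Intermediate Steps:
$g{\left(m,d \right)} = 3$
$k{\left(H \right)} = -2 + H^{2}$
$q{\left(J \right)} = 3 - J$ ($q{\left(J \right)} = - J + 3 = 3 - J$)
$q{\left(3 \right)} + k{\left(3 \right)} \left(-5\right) = \left(3 - 3\right) + \left(-2 + 3^{2}\right) \left(-5\right) = \left(3 - 3\right) + \left(-2 + 9\right) \left(-5\right) = 0 + 7 \left(-5\right) = 0 - 35 = -35$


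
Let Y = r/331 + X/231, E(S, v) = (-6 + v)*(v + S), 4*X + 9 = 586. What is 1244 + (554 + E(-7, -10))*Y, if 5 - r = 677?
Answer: 1809905/21846 ≈ 82.848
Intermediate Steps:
X = 577/4 (X = -9/4 + (¼)*586 = -9/4 + 293/2 = 577/4 ≈ 144.25)
E(S, v) = (-6 + v)*(S + v)
r = -672 (r = 5 - 1*677 = 5 - 677 = -672)
Y = -429941/305844 (Y = -672/331 + (577/4)/231 = -672*1/331 + (577/4)*(1/231) = -672/331 + 577/924 = -429941/305844 ≈ -1.4058)
1244 + (554 + E(-7, -10))*Y = 1244 + (554 + ((-10)² - 6*(-7) - 6*(-10) - 7*(-10)))*(-429941/305844) = 1244 + (554 + (100 + 42 + 60 + 70))*(-429941/305844) = 1244 + (554 + 272)*(-429941/305844) = 1244 + 826*(-429941/305844) = 1244 - 25366519/21846 = 1809905/21846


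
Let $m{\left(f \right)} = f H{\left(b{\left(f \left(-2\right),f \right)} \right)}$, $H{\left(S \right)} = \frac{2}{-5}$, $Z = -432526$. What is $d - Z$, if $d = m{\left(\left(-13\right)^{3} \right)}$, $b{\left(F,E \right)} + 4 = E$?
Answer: $\frac{2167024}{5} \approx 4.3341 \cdot 10^{5}$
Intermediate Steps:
$b{\left(F,E \right)} = -4 + E$
$H{\left(S \right)} = - \frac{2}{5}$ ($H{\left(S \right)} = 2 \left(- \frac{1}{5}\right) = - \frac{2}{5}$)
$m{\left(f \right)} = - \frac{2 f}{5}$ ($m{\left(f \right)} = f \left(- \frac{2}{5}\right) = - \frac{2 f}{5}$)
$d = \frac{4394}{5}$ ($d = - \frac{2 \left(-13\right)^{3}}{5} = \left(- \frac{2}{5}\right) \left(-2197\right) = \frac{4394}{5} \approx 878.8$)
$d - Z = \frac{4394}{5} - -432526 = \frac{4394}{5} + 432526 = \frac{2167024}{5}$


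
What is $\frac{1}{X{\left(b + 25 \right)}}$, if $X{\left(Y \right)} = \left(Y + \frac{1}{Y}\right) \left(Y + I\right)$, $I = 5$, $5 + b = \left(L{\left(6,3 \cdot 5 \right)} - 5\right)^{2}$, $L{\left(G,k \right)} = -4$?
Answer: $\frac{101}{1081412} \approx 9.3396 \cdot 10^{-5}$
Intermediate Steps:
$b = 76$ ($b = -5 + \left(-4 - 5\right)^{2} = -5 + \left(-9\right)^{2} = -5 + 81 = 76$)
$X{\left(Y \right)} = \left(5 + Y\right) \left(Y + \frac{1}{Y}\right)$ ($X{\left(Y \right)} = \left(Y + \frac{1}{Y}\right) \left(Y + 5\right) = \left(Y + \frac{1}{Y}\right) \left(5 + Y\right) = \left(5 + Y\right) \left(Y + \frac{1}{Y}\right)$)
$\frac{1}{X{\left(b + 25 \right)}} = \frac{1}{1 + \left(76 + 25\right)^{2} + 5 \left(76 + 25\right) + \frac{5}{76 + 25}} = \frac{1}{1 + 101^{2} + 5 \cdot 101 + \frac{5}{101}} = \frac{1}{1 + 10201 + 505 + 5 \cdot \frac{1}{101}} = \frac{1}{1 + 10201 + 505 + \frac{5}{101}} = \frac{1}{\frac{1081412}{101}} = \frac{101}{1081412}$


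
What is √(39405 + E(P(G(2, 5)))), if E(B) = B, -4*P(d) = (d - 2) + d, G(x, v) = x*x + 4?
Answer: √157606/2 ≈ 198.50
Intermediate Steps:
G(x, v) = 4 + x² (G(x, v) = x² + 4 = 4 + x²)
P(d) = ½ - d/2 (P(d) = -((d - 2) + d)/4 = -((-2 + d) + d)/4 = -(-2 + 2*d)/4 = ½ - d/2)
√(39405 + E(P(G(2, 5)))) = √(39405 + (½ - (4 + 2²)/2)) = √(39405 + (½ - (4 + 4)/2)) = √(39405 + (½ - ½*8)) = √(39405 + (½ - 4)) = √(39405 - 7/2) = √(78803/2) = √157606/2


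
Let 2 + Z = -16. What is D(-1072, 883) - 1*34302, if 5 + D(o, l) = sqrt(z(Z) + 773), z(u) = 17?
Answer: -34307 + sqrt(790) ≈ -34279.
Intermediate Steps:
Z = -18 (Z = -2 - 16 = -18)
D(o, l) = -5 + sqrt(790) (D(o, l) = -5 + sqrt(17 + 773) = -5 + sqrt(790))
D(-1072, 883) - 1*34302 = (-5 + sqrt(790)) - 1*34302 = (-5 + sqrt(790)) - 34302 = -34307 + sqrt(790)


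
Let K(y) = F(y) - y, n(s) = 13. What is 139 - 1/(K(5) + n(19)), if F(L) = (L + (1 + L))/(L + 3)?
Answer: 10417/75 ≈ 138.89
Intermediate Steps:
F(L) = (1 + 2*L)/(3 + L)
K(y) = -y + (1 + 2*y)/(3 + y) (K(y) = (1 + 2*y)/(3 + y) - y = -y + (1 + 2*y)/(3 + y))
139 - 1/(K(5) + n(19)) = 139 - 1/((1 - 1*5 - 1*5**2)/(3 + 5) + 13) = 139 - 1/((1 - 5 - 1*25)/8 + 13) = 139 - 1/((1 - 5 - 25)/8 + 13) = 139 - 1/((1/8)*(-29) + 13) = 139 - 1/(-29/8 + 13) = 139 - 1/75/8 = 139 - 1*8/75 = 139 - 8/75 = 10417/75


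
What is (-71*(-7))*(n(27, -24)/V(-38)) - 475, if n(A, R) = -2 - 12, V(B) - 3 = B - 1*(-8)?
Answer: -5867/27 ≈ -217.30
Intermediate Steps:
V(B) = 11 + B (V(B) = 3 + (B - 1*(-8)) = 3 + (B + 8) = 3 + (8 + B) = 11 + B)
n(A, R) = -14
(-71*(-7))*(n(27, -24)/V(-38)) - 475 = (-71*(-7))*(-14/(11 - 38)) - 475 = 497*(-14/(-27)) - 475 = 497*(-14*(-1/27)) - 475 = 497*(14/27) - 475 = 6958/27 - 475 = -5867/27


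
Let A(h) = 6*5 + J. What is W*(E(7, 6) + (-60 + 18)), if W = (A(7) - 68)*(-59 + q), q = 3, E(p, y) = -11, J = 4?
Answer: -100912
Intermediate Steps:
A(h) = 34 (A(h) = 6*5 + 4 = 30 + 4 = 34)
W = 1904 (W = (34 - 68)*(-59 + 3) = -34*(-56) = 1904)
W*(E(7, 6) + (-60 + 18)) = 1904*(-11 + (-60 + 18)) = 1904*(-11 - 42) = 1904*(-53) = -100912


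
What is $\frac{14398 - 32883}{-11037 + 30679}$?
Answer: $- \frac{18485}{19642} \approx -0.9411$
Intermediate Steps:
$\frac{14398 - 32883}{-11037 + 30679} = - \frac{18485}{19642}$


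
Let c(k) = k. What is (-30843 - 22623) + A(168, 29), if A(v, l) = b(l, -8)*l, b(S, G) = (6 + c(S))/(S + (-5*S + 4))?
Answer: -855601/16 ≈ -53475.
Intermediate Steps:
b(S, G) = (6 + S)/(4 - 4*S) (b(S, G) = (6 + S)/(S + (-5*S + 4)) = (6 + S)/(S + (4 - 5*S)) = (6 + S)/(4 - 4*S))
A(v, l) = l*(-6 - l)/(4*(-1 + l)) (A(v, l) = ((-6 - l)/(4*(-1 + l)))*l = l*(-6 - l)/(4*(-1 + l)))
(-30843 - 22623) + A(168, 29) = (-30843 - 22623) - 1*29*(6 + 29)/(-4 + 4*29) = -53466 - 1*29*35/(-4 + 116) = -53466 - 1*29*35/112 = -53466 - 1*29*1/112*35 = -53466 - 145/16 = -855601/16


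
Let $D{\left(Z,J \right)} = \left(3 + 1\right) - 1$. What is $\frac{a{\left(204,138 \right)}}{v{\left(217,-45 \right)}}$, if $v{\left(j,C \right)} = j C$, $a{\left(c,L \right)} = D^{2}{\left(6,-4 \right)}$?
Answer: $- \frac{1}{1085} \approx -0.00092166$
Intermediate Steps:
$D{\left(Z,J \right)} = 3$ ($D{\left(Z,J \right)} = 4 - 1 = 3$)
$a{\left(c,L \right)} = 9$ ($a{\left(c,L \right)} = 3^{2} = 9$)
$v{\left(j,C \right)} = C j$
$\frac{a{\left(204,138 \right)}}{v{\left(217,-45 \right)}} = \frac{9}{\left(-45\right) 217} = \frac{9}{-9765} = 9 \left(- \frac{1}{9765}\right) = - \frac{1}{1085}$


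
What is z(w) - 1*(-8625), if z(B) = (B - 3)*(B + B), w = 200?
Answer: 87425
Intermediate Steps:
z(B) = 2*B*(-3 + B) (z(B) = (-3 + B)*(2*B) = 2*B*(-3 + B))
z(w) - 1*(-8625) = 2*200*(-3 + 200) - 1*(-8625) = 2*200*197 + 8625 = 78800 + 8625 = 87425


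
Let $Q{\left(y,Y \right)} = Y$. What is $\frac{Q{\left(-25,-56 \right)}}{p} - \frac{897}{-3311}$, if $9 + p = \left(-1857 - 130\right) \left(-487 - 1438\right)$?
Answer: $\frac{1715404543}{6332231213} \approx 0.2709$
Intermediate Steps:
$p = 3824966$ ($p = -9 + \left(-1857 - 130\right) \left(-487 - 1438\right) = -9 + \left(-1857 - 130\right) \left(-1925\right) = -9 - -3824975 = -9 + 3824975 = 3824966$)
$\frac{Q{\left(-25,-56 \right)}}{p} - \frac{897}{-3311} = - \frac{56}{3824966} - \frac{897}{-3311} = \left(-56\right) \frac{1}{3824966} - - \frac{897}{3311} = - \frac{28}{1912483} + \frac{897}{3311} = \frac{1715404543}{6332231213}$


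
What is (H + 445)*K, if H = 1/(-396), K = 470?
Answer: 41411465/198 ≈ 2.0915e+5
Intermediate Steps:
H = -1/396 ≈ -0.0025253
(H + 445)*K = (-1/396 + 445)*470 = (176219/396)*470 = 41411465/198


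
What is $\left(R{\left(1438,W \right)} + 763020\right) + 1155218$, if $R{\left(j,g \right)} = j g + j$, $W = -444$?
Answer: $1281204$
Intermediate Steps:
$R{\left(j,g \right)} = j + g j$ ($R{\left(j,g \right)} = g j + j = j + g j$)
$\left(R{\left(1438,W \right)} + 763020\right) + 1155218 = \left(1438 \left(1 - 444\right) + 763020\right) + 1155218 = \left(1438 \left(-443\right) + 763020\right) + 1155218 = \left(-637034 + 763020\right) + 1155218 = 125986 + 1155218 = 1281204$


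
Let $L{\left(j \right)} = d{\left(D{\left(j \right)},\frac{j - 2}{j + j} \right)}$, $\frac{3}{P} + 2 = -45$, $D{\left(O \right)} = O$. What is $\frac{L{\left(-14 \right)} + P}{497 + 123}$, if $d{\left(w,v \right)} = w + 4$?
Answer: $- \frac{473}{29140} \approx -0.016232$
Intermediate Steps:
$P = - \frac{3}{47}$ ($P = \frac{3}{-2 - 45} = \frac{3}{-47} = 3 \left(- \frac{1}{47}\right) = - \frac{3}{47} \approx -0.06383$)
$d{\left(w,v \right)} = 4 + w$
$L{\left(j \right)} = 4 + j$
$\frac{L{\left(-14 \right)} + P}{497 + 123} = \frac{\left(4 - 14\right) - \frac{3}{47}}{497 + 123} = \frac{-10 - \frac{3}{47}}{620} = \left(- \frac{473}{47}\right) \frac{1}{620} = - \frac{473}{29140}$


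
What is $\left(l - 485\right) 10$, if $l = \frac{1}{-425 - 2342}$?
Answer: $- \frac{13419960}{2767} \approx -4850.0$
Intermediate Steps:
$l = - \frac{1}{2767}$ ($l = \frac{1}{-2767} = - \frac{1}{2767} \approx -0.0003614$)
$\left(l - 485\right) 10 = \left(- \frac{1}{2767} - 485\right) 10 = \left(- \frac{1341996}{2767}\right) 10 = - \frac{13419960}{2767}$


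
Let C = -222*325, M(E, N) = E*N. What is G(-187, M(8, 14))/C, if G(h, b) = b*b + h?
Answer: -4119/24050 ≈ -0.17127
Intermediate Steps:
C = -72150
G(h, b) = h + b² (G(h, b) = b² + h = h + b²)
G(-187, M(8, 14))/C = (-187 + (8*14)²)/(-72150) = (-187 + 112²)*(-1/72150) = (-187 + 12544)*(-1/72150) = 12357*(-1/72150) = -4119/24050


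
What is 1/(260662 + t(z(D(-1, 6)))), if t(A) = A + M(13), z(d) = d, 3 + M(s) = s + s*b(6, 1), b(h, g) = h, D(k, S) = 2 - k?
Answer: 1/260753 ≈ 3.8350e-6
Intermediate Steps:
M(s) = -3 + 7*s (M(s) = -3 + (s + s*6) = -3 + (s + 6*s) = -3 + 7*s)
t(A) = 88 + A (t(A) = A + (-3 + 7*13) = A + (-3 + 91) = A + 88 = 88 + A)
1/(260662 + t(z(D(-1, 6)))) = 1/(260662 + (88 + (2 - 1*(-1)))) = 1/(260662 + (88 + (2 + 1))) = 1/(260662 + (88 + 3)) = 1/(260662 + 91) = 1/260753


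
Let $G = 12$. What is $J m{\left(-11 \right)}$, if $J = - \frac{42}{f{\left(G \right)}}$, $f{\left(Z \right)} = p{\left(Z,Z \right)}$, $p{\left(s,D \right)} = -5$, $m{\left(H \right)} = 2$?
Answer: $\frac{84}{5} \approx 16.8$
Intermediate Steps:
$f{\left(Z \right)} = -5$
$J = \frac{42}{5}$ ($J = - \frac{42}{-5} = \left(-42\right) \left(- \frac{1}{5}\right) = \frac{42}{5} \approx 8.4$)
$J m{\left(-11 \right)} = \frac{42}{5} \cdot 2 = \frac{84}{5}$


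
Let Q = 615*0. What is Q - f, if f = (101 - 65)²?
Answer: -1296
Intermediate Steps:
f = 1296 (f = 36² = 1296)
Q = 0
Q - f = 0 - 1*1296 = 0 - 1296 = -1296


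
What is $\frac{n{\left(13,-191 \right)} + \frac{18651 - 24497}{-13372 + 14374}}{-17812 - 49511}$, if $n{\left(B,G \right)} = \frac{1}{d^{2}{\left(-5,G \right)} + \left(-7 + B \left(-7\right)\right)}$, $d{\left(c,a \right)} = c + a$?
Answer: $\frac{112003013}{1292421039714} \approx 8.6661 \cdot 10^{-5}$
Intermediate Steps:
$d{\left(c,a \right)} = a + c$
$n{\left(B,G \right)} = \frac{1}{-7 + \left(-5 + G\right)^{2} - 7 B}$ ($n{\left(B,G \right)} = \frac{1}{\left(G - 5\right)^{2} + \left(-7 + B \left(-7\right)\right)} = \frac{1}{\left(-5 + G\right)^{2} - \left(7 + 7 B\right)} = \frac{1}{-7 + \left(-5 + G\right)^{2} - 7 B}$)
$\frac{n{\left(13,-191 \right)} + \frac{18651 - 24497}{-13372 + 14374}}{-17812 - 49511} = \frac{- \frac{1}{7 - \left(-5 - 191\right)^{2} + 7 \cdot 13} + \frac{18651 - 24497}{-13372 + 14374}}{-17812 - 49511} = \frac{- \frac{1}{7 - \left(-196\right)^{2} + 91} - \frac{5846}{1002}}{-67323} = \left(- \frac{1}{7 - 38416 + 91} - \frac{2923}{501}\right) \left(- \frac{1}{67323}\right) = \left(- \frac{1}{-38318} - \frac{2923}{501}\right) \left(- \frac{1}{67323}\right) = \left(\left(-1\right) \left(- \frac{1}{38318}\right) - \frac{2923}{501}\right) \left(- \frac{1}{67323}\right) = \left(\frac{1}{38318} - \frac{2923}{501}\right) \left(- \frac{1}{67323}\right) = \left(- \frac{112003013}{19197318}\right) \left(- \frac{1}{67323}\right) = \frac{112003013}{1292421039714}$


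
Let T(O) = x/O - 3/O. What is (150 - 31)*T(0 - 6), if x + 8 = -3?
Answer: 833/3 ≈ 277.67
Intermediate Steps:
x = -11 (x = -8 - 3 = -11)
T(O) = -14/O (T(O) = -11/O - 3/O = -14/O)
(150 - 31)*T(0 - 6) = (150 - 31)*(-14/(0 - 6)) = 119*(-14/(-6)) = 119*(-14*(-1/6)) = 119*(7/3) = 833/3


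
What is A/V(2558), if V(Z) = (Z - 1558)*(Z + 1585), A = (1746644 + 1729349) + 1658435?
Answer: 427869/345250 ≈ 1.2393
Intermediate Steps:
A = 5134428 (A = 3475993 + 1658435 = 5134428)
V(Z) = (-1558 + Z)*(1585 + Z)
A/V(2558) = 5134428/(-2469430 + 2558² + 27*2558) = 5134428/(-2469430 + 6543364 + 69066) = 5134428/4143000 = 5134428*(1/4143000) = 427869/345250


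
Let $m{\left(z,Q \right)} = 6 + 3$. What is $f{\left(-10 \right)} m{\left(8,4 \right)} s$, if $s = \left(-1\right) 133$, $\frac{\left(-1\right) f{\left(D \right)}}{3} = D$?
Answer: $-35910$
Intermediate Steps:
$m{\left(z,Q \right)} = 9$
$f{\left(D \right)} = - 3 D$
$s = -133$
$f{\left(-10 \right)} m{\left(8,4 \right)} s = \left(-3\right) \left(-10\right) 9 \left(-133\right) = 30 \cdot 9 \left(-133\right) = 270 \left(-133\right) = -35910$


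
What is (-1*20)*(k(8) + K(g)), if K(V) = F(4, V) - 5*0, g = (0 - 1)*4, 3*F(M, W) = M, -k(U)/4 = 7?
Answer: 1600/3 ≈ 533.33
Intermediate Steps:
k(U) = -28 (k(U) = -4*7 = -28)
F(M, W) = M/3
g = -4 (g = -1*4 = -4)
K(V) = 4/3 (K(V) = (⅓)*4 - 5*0 = 4/3 + 0 = 4/3)
(-1*20)*(k(8) + K(g)) = (-1*20)*(-28 + 4/3) = -20*(-80/3) = 1600/3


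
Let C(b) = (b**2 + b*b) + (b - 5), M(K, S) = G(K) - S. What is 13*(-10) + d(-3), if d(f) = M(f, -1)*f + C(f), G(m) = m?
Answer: -114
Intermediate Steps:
M(K, S) = K - S
C(b) = -5 + b + 2*b**2 (C(b) = (b**2 + b**2) + (-5 + b) = 2*b**2 + (-5 + b) = -5 + b + 2*b**2)
d(f) = -5 + f + 2*f**2 + f*(1 + f) (d(f) = (f - 1*(-1))*f + (-5 + f + 2*f**2) = (f + 1)*f + (-5 + f + 2*f**2) = (1 + f)*f + (-5 + f + 2*f**2) = f*(1 + f) + (-5 + f + 2*f**2) = -5 + f + 2*f**2 + f*(1 + f))
13*(-10) + d(-3) = 13*(-10) + (-5 + 2*(-3) + 3*(-3)**2) = -130 + (-5 - 6 + 3*9) = -130 + (-5 - 6 + 27) = -130 + 16 = -114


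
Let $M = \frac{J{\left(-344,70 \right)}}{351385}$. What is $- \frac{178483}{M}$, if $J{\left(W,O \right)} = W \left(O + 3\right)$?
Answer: $\frac{62716248955}{25112} \approx 2.4975 \cdot 10^{6}$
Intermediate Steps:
$J{\left(W,O \right)} = W \left(3 + O\right)$
$M = - \frac{25112}{351385}$ ($M = \frac{\left(-344\right) \left(3 + 70\right)}{351385} = \left(-344\right) 73 \cdot \frac{1}{351385} = \left(-25112\right) \frac{1}{351385} = - \frac{25112}{351385} \approx -0.071466$)
$- \frac{178483}{M} = - \frac{178483}{- \frac{25112}{351385}} = \left(-178483\right) \left(- \frac{351385}{25112}\right) = \frac{62716248955}{25112}$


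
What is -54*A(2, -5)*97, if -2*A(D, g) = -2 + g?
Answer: -18333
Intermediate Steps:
A(D, g) = 1 - g/2 (A(D, g) = -(-2 + g)/2 = 1 - g/2)
-54*A(2, -5)*97 = -54*(1 - ½*(-5))*97 = -54*(1 + 5/2)*97 = -54*7/2*97 = -189*97 = -18333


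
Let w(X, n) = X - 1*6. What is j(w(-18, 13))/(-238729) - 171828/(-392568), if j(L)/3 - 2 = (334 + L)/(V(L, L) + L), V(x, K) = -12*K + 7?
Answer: 926292092337/2116450517126 ≈ 0.43766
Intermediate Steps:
V(x, K) = 7 - 12*K
w(X, n) = -6 + X (w(X, n) = X - 6 = -6 + X)
j(L) = 6 + 3*(334 + L)/(7 - 11*L) (j(L) = 6 + 3*((334 + L)/((7 - 12*L) + L)) = 6 + 3*((334 + L)/(7 - 11*L)) = 6 + 3*(334 + L)/(7 - 11*L))
j(w(-18, 13))/(-238729) - 171828/(-392568) = (9*(-116 + 7*(-6 - 18))/(-7 + 11*(-6 - 18)))/(-238729) - 171828/(-392568) = (9*(-116 + 7*(-24))/(-7 + 11*(-24)))*(-1/238729) - 171828*(-1/392568) = (9*(-116 - 168)/(-7 - 264))*(-1/238729) + 14319/32714 = (9*(-284)/(-271))*(-1/238729) + 14319/32714 = (9*(-1/271)*(-284))*(-1/238729) + 14319/32714 = (2556/271)*(-1/238729) + 14319/32714 = -2556/64695559 + 14319/32714 = 926292092337/2116450517126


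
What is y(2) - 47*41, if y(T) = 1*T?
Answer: -1925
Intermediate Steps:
y(T) = T
y(2) - 47*41 = 2 - 47*41 = 2 - 1927 = -1925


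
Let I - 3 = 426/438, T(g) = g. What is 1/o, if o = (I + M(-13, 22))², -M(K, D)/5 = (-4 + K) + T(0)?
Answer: 5329/42185025 ≈ 0.00012632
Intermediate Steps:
M(K, D) = 20 - 5*K (M(K, D) = -5*((-4 + K) + 0) = -5*(-4 + K) = 20 - 5*K)
I = 290/73 (I = 3 + 426/438 = 3 + 426*(1/438) = 3 + 71/73 = 290/73 ≈ 3.9726)
o = 42185025/5329 (o = (290/73 + (20 - 5*(-13)))² = (290/73 + (20 + 65))² = (290/73 + 85)² = (6495/73)² = 42185025/5329 ≈ 7916.1)
1/o = 1/(42185025/5329) = 5329/42185025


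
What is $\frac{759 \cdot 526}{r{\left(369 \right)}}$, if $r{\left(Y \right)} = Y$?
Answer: $\frac{133078}{123} \approx 1081.9$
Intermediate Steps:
$\frac{759 \cdot 526}{r{\left(369 \right)}} = \frac{759 \cdot 526}{369} = 399234 \cdot \frac{1}{369} = \frac{133078}{123}$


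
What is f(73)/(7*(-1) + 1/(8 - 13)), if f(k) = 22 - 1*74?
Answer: 65/9 ≈ 7.2222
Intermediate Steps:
f(k) = -52 (f(k) = 22 - 74 = -52)
f(73)/(7*(-1) + 1/(8 - 13)) = -52/(7*(-1) + 1/(8 - 13)) = -52/(-7 + 1/(-5)) = -52/(-7 - 1/5) = -52/(-36/5) = -5/36*(-52) = 65/9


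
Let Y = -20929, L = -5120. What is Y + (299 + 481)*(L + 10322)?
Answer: 4036631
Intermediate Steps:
Y + (299 + 481)*(L + 10322) = -20929 + (299 + 481)*(-5120 + 10322) = -20929 + 780*5202 = -20929 + 4057560 = 4036631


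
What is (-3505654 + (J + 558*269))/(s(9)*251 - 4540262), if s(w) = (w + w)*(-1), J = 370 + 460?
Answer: 1677361/2272390 ≈ 0.73815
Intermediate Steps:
J = 830
s(w) = -2*w (s(w) = (2*w)*(-1) = -2*w)
(-3505654 + (J + 558*269))/(s(9)*251 - 4540262) = (-3505654 + (830 + 558*269))/(-2*9*251 - 4540262) = (-3505654 + (830 + 150102))/(-18*251 - 4540262) = (-3505654 + 150932)/(-4518 - 4540262) = -3354722/(-4544780) = -3354722*(-1/4544780) = 1677361/2272390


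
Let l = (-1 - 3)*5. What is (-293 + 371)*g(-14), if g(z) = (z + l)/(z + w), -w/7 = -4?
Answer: -1326/7 ≈ -189.43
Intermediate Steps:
w = 28 (w = -7*(-4) = 28)
l = -20 (l = -4*5 = -20)
g(z) = (-20 + z)/(28 + z) (g(z) = (z - 20)/(z + 28) = (-20 + z)/(28 + z))
(-293 + 371)*g(-14) = (-293 + 371)*((-20 - 14)/(28 - 14)) = 78*(-34/14) = 78*((1/14)*(-34)) = 78*(-17/7) = -1326/7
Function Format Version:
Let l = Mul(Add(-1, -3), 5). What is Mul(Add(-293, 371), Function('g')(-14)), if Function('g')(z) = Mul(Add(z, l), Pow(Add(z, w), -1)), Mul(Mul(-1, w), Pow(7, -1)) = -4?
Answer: Rational(-1326, 7) ≈ -189.43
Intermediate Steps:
w = 28 (w = Mul(-7, -4) = 28)
l = -20 (l = Mul(-4, 5) = -20)
Function('g')(z) = Mul(Pow(Add(28, z), -1), Add(-20, z)) (Function('g')(z) = Mul(Add(z, -20), Pow(Add(z, 28), -1)) = Mul(Add(-20, z), Pow(Add(28, z), -1)) = Mul(Pow(Add(28, z), -1), Add(-20, z)))
Mul(Add(-293, 371), Function('g')(-14)) = Mul(Add(-293, 371), Mul(Pow(Add(28, -14), -1), Add(-20, -14))) = Mul(78, Mul(Pow(14, -1), -34)) = Mul(78, Mul(Rational(1, 14), -34)) = Mul(78, Rational(-17, 7)) = Rational(-1326, 7)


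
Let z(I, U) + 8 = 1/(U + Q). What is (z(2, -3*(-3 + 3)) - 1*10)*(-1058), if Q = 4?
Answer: 37559/2 ≈ 18780.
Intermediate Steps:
z(I, U) = -8 + 1/(4 + U) (z(I, U) = -8 + 1/(U + 4) = -8 + 1/(4 + U))
(z(2, -3*(-3 + 3)) - 1*10)*(-1058) = ((-31 - (-24)*(-3 + 3))/(4 - 3*(-3 + 3)) - 1*10)*(-1058) = ((-31 - (-24)*0)/(4 - 3*0) - 10)*(-1058) = ((-31 - 8*0)/(4 + 0) - 10)*(-1058) = ((-31 + 0)/4 - 10)*(-1058) = ((1/4)*(-31) - 10)*(-1058) = (-31/4 - 10)*(-1058) = -71/4*(-1058) = 37559/2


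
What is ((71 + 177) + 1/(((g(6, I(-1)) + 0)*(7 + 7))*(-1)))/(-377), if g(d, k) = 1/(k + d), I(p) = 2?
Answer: -1732/2639 ≈ -0.65631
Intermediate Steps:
g(d, k) = 1/(d + k)
((71 + 177) + 1/(((g(6, I(-1)) + 0)*(7 + 7))*(-1)))/(-377) = ((71 + 177) + 1/(((1/(6 + 2) + 0)*(7 + 7))*(-1)))/(-377) = (248 + 1/(((1/8 + 0)*14)*(-1)))*(-1/377) = (248 + 1/(((⅛ + 0)*14)*(-1)))*(-1/377) = (248 + 1/(((⅛)*14)*(-1)))*(-1/377) = (248 + 1/((7/4)*(-1)))*(-1/377) = (248 + 1/(-7/4))*(-1/377) = (248 - 4/7)*(-1/377) = (1732/7)*(-1/377) = -1732/2639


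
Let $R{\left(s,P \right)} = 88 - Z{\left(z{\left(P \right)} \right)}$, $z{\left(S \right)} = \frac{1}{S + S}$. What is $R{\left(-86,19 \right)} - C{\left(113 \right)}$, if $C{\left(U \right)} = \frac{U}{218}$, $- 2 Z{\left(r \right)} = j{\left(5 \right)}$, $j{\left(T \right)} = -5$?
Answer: $\frac{9263}{109} \approx 84.982$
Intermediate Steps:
$z{\left(S \right)} = \frac{1}{2 S}$
$Z{\left(r \right)} = \frac{5}{2}$ ($Z{\left(r \right)} = \left(- \frac{1}{2}\right) \left(-5\right) = \frac{5}{2}$)
$C{\left(U \right)} = \frac{U}{218}$ ($C{\left(U \right)} = U \frac{1}{218} = \frac{U}{218}$)
$R{\left(s,P \right)} = \frac{171}{2}$ ($R{\left(s,P \right)} = 88 - \frac{5}{2} = \frac{171}{2}$)
$R{\left(-86,19 \right)} - C{\left(113 \right)} = \frac{171}{2} - \frac{1}{218} \cdot 113 = \frac{171}{2} - \frac{113}{218} = \frac{9263}{109}$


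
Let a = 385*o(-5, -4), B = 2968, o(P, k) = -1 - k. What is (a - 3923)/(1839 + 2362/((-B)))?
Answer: -4107712/2727895 ≈ -1.5058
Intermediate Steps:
a = 1155 (a = 385*(-1 - 1*(-4)) = 385*(-1 + 4) = 385*3 = 1155)
(a - 3923)/(1839 + 2362/((-B))) = (1155 - 3923)/(1839 + 2362/((-1*2968))) = -2768/(1839 + 2362/(-2968)) = -2768/(1839 + 2362*(-1/2968)) = -2768/(1839 - 1181/1484) = -2768/2727895/1484 = -2768*1484/2727895 = -4107712/2727895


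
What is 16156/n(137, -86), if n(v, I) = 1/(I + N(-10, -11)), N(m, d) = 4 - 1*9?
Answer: -1470196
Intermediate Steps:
N(m, d) = -5 (N(m, d) = 4 - 9 = -5)
n(v, I) = 1/(-5 + I) (n(v, I) = 1/(I - 5) = 1/(-5 + I))
16156/n(137, -86) = 16156/(1/(-5 - 86)) = 16156/(1/(-91)) = 16156/(-1/91) = 16156*(-91) = -1470196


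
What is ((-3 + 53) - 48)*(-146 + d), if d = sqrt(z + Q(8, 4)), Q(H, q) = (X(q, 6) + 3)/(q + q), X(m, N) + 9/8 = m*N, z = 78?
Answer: -292 + sqrt(5199)/4 ≈ -273.97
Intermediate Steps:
X(m, N) = -9/8 + N*m (X(m, N) = -9/8 + m*N = -9/8 + N*m)
Q(H, q) = (15/8 + 6*q)/(2*q) (Q(H, q) = ((-9/8 + 6*q) + 3)/(q + q) = (15/8 + 6*q)/((2*q)) = (15/8 + 6*q)*(1/(2*q)) = (15/8 + 6*q)/(2*q))
d = sqrt(5199)/8 (d = sqrt(78 + (3 + (15/16)/4)) = sqrt(78 + (3 + (15/16)*(1/4))) = sqrt(78 + (3 + 15/64)) = sqrt(78 + 207/64) = sqrt(5199/64) = sqrt(5199)/8 ≈ 9.0130)
((-3 + 53) - 48)*(-146 + d) = ((-3 + 53) - 48)*(-146 + sqrt(5199)/8) = (50 - 48)*(-146 + sqrt(5199)/8) = 2*(-146 + sqrt(5199)/8) = -292 + sqrt(5199)/4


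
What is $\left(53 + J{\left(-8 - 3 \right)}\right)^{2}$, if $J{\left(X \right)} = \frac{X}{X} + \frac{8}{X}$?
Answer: $\frac{343396}{121} \approx 2838.0$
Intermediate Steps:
$J{\left(X \right)} = 1 + \frac{8}{X}$
$\left(53 + J{\left(-8 - 3 \right)}\right)^{2} = \left(53 + \frac{8 - 11}{-8 - 3}\right)^{2} = \left(53 + \frac{8 - 11}{-11}\right)^{2} = \left(53 - - \frac{3}{11}\right)^{2} = \left(53 + \frac{3}{11}\right)^{2} = \left(\frac{586}{11}\right)^{2} = \frac{343396}{121}$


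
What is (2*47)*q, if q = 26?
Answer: 2444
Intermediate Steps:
(2*47)*q = (2*47)*26 = 94*26 = 2444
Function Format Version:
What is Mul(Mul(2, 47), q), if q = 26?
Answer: 2444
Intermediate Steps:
Mul(Mul(2, 47), q) = Mul(Mul(2, 47), 26) = Mul(94, 26) = 2444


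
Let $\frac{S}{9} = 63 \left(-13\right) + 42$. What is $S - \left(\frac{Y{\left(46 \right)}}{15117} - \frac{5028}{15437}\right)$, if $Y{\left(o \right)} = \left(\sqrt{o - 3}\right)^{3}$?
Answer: $- \frac{107945913}{15437} - \frac{43 \sqrt{43}}{15117} \approx -6992.7$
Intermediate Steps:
$S = -6993$ ($S = 9 \left(63 \left(-13\right) + 42\right) = 9 \left(-819 + 42\right) = 9 \left(-777\right) = -6993$)
$Y{\left(o \right)} = \left(-3 + o\right)^{\frac{3}{2}}$ ($Y{\left(o \right)} = \left(\sqrt{-3 + o}\right)^{3} = \left(-3 + o\right)^{\frac{3}{2}}$)
$S - \left(\frac{Y{\left(46 \right)}}{15117} - \frac{5028}{15437}\right) = -6993 - \left(\frac{\left(-3 + 46\right)^{\frac{3}{2}}}{15117} - \frac{5028}{15437}\right) = -6993 - \left(43^{\frac{3}{2}} \cdot \frac{1}{15117} - \frac{5028}{15437}\right) = -6993 - \left(43 \sqrt{43} \cdot \frac{1}{15117} - \frac{5028}{15437}\right) = -6993 - \left(\frac{43 \sqrt{43}}{15117} - \frac{5028}{15437}\right) = -6993 - \left(- \frac{5028}{15437} + \frac{43 \sqrt{43}}{15117}\right) = -6993 + \left(\frac{5028}{15437} - \frac{43 \sqrt{43}}{15117}\right) = - \frac{107945913}{15437} - \frac{43 \sqrt{43}}{15117}$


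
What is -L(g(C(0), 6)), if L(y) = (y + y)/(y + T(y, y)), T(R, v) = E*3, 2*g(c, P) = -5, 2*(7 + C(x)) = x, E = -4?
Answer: -10/29 ≈ -0.34483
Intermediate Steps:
C(x) = -7 + x/2
g(c, P) = -5/2 (g(c, P) = (1/2)*(-5) = -5/2)
T(R, v) = -12 (T(R, v) = -4*3 = -12)
L(y) = 2*y/(-12 + y) (L(y) = (y + y)/(y - 12) = (2*y)/(-12 + y) = 2*y/(-12 + y))
-L(g(C(0), 6)) = -2*(-5)/(2*(-12 - 5/2)) = -2*(-5)/(2*(-29/2)) = -2*(-5)*(-2)/(2*29) = -1*10/29 = -10/29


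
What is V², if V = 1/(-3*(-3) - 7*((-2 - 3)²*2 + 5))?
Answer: 1/141376 ≈ 7.0733e-6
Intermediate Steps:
V = -1/376 (V = 1/(9 - 7*((-5)²*2 + 5)) = 1/(9 - 7*(25*2 + 5)) = 1/(9 - 7*(50 + 5)) = 1/(9 - 7*55) = 1/(9 - 385) = 1/(-376) = -1/376 ≈ -0.0026596)
V² = (-1/376)² = 1/141376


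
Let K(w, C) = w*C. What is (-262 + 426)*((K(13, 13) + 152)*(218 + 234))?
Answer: 23795088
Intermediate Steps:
K(w, C) = C*w
(-262 + 426)*((K(13, 13) + 152)*(218 + 234)) = (-262 + 426)*((13*13 + 152)*(218 + 234)) = 164*((169 + 152)*452) = 164*(321*452) = 164*145092 = 23795088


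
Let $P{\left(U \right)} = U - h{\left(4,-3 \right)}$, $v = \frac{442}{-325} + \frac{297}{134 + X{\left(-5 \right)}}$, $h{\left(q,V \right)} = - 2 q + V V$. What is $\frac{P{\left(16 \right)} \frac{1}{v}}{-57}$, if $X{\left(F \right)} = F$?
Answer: $- \frac{5375}{19247} \approx -0.27926$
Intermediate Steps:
$h{\left(q,V \right)} = V^{2} - 2 q$ ($h{\left(q,V \right)} = - 2 q + V^{2} = V^{2} - 2 q$)
$v = \frac{1013}{1075}$ ($v = \frac{442}{-325} + \frac{297}{134 - 5} = 442 \left(- \frac{1}{325}\right) + \frac{297}{129} = - \frac{34}{25} + 297 \cdot \frac{1}{129} = - \frac{34}{25} + \frac{99}{43} = \frac{1013}{1075} \approx 0.94233$)
$P{\left(U \right)} = -1 + U$ ($P{\left(U \right)} = U - \left(\left(-3\right)^{2} - 8\right) = U - \left(9 - 8\right) = U - 1 = -1 + U$)
$\frac{P{\left(16 \right)} \frac{1}{v}}{-57} = \frac{\left(-1 + 16\right) \frac{1}{\frac{1013}{1075}}}{-57} = 15 \cdot \frac{1075}{1013} \left(- \frac{1}{57}\right) = \frac{16125}{1013} \left(- \frac{1}{57}\right) = - \frac{5375}{19247}$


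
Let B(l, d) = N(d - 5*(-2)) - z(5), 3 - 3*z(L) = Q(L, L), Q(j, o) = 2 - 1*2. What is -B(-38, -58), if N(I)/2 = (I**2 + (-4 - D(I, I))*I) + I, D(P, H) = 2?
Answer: -5087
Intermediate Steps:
Q(j, o) = 0 (Q(j, o) = 2 - 2 = 0)
z(L) = 1 (z(L) = 1 - 1/3*0 = 1 + 0 = 1)
N(I) = -10*I + 2*I**2 (N(I) = 2*((I**2 + (-4 - 1*2)*I) + I) = 2*((I**2 + (-4 - 2)*I) + I) = 2*((I**2 - 6*I) + I) = 2*(I**2 - 5*I) = -10*I + 2*I**2)
B(l, d) = -1 + 2*(5 + d)*(10 + d) (B(l, d) = 2*(d - 5*(-2))*(-5 + (d - 5*(-2))) - 1*1 = 2*(d + 10)*(-5 + (d + 10)) - 1 = 2*(10 + d)*(-5 + (10 + d)) - 1 = 2*(10 + d)*(5 + d) - 1 = 2*(5 + d)*(10 + d) - 1 = -1 + 2*(5 + d)*(10 + d))
-B(-38, -58) = -(-1 + 2*(5 - 58)*(10 - 58)) = -(-1 + 2*(-53)*(-48)) = -(-1 + 5088) = -1*5087 = -5087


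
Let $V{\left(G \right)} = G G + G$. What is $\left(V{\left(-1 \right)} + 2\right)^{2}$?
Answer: $4$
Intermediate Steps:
$V{\left(G \right)} = G + G^{2}$ ($V{\left(G \right)} = G^{2} + G = G + G^{2}$)
$\left(V{\left(-1 \right)} + 2\right)^{2} = \left(- (1 - 1) + 2\right)^{2} = \left(\left(-1\right) 0 + 2\right)^{2} = \left(0 + 2\right)^{2} = 2^{2} = 4$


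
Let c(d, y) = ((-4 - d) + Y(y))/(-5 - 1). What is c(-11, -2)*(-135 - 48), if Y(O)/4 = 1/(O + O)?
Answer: 183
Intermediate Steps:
Y(O) = 2/O (Y(O) = 4/(O + O) = 4/((2*O)) = 4*(1/(2*O)) = 2/O)
c(d, y) = ⅔ - 1/(3*y) + d/6 (c(d, y) = ((-4 - d) + 2/y)/(-5 - 1) = (-4 - d + 2/y)/(-6) = (-4 - d + 2/y)*(-⅙) = ⅔ - 1/(3*y) + d/6)
c(-11, -2)*(-135 - 48) = ((⅙)*(-2 - 2*(4 - 11))/(-2))*(-135 - 48) = ((⅙)*(-½)*(-2 - 2*(-7)))*(-183) = ((⅙)*(-½)*(-2 + 14))*(-183) = ((⅙)*(-½)*12)*(-183) = -1*(-183) = 183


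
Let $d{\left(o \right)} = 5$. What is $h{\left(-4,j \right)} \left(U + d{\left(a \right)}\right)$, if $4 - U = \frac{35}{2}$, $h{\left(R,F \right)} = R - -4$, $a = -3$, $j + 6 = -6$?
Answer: $0$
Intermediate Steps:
$j = -12$ ($j = -6 - 6 = -12$)
$h{\left(R,F \right)} = 4 + R$ ($h{\left(R,F \right)} = R + 4 = 4 + R$)
$U = - \frac{27}{2}$ ($U = 4 - \frac{35}{2} = - \frac{27}{2} \approx -13.5$)
$h{\left(-4,j \right)} \left(U + d{\left(a \right)}\right) = \left(4 - 4\right) \left(- \frac{27}{2} + 5\right) = 0 \left(- \frac{17}{2}\right) = 0$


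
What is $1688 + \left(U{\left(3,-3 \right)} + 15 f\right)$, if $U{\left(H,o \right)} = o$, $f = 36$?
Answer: $2225$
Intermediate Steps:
$1688 + \left(U{\left(3,-3 \right)} + 15 f\right) = 1688 + \left(-3 + 15 \cdot 36\right) = 1688 + \left(-3 + 540\right) = 1688 + 537 = 2225$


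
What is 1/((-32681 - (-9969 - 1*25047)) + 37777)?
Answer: 1/40112 ≈ 2.4930e-5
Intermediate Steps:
1/((-32681 - (-9969 - 1*25047)) + 37777) = 1/((-32681 - (-9969 - 25047)) + 37777) = 1/((-32681 - 1*(-35016)) + 37777) = 1/((-32681 + 35016) + 37777) = 1/(2335 + 37777) = 1/40112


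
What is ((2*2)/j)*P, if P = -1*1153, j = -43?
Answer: 4612/43 ≈ 107.26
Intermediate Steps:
P = -1153
((2*2)/j)*P = ((2*2)/(-43))*(-1153) = (4*(-1/43))*(-1153) = -4/43*(-1153) = 4612/43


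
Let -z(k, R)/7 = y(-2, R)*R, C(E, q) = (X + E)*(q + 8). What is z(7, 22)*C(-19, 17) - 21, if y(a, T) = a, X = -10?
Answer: -223321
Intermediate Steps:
C(E, q) = (-10 + E)*(8 + q) (C(E, q) = (-10 + E)*(q + 8) = (-10 + E)*(8 + q))
z(k, R) = 14*R (z(k, R) = -(-14)*R = 14*R)
z(7, 22)*C(-19, 17) - 21 = (14*22)*(-80 - 10*17 + 8*(-19) - 19*17) - 21 = 308*(-80 - 170 - 152 - 323) - 21 = 308*(-725) - 21 = -223300 - 21 = -223321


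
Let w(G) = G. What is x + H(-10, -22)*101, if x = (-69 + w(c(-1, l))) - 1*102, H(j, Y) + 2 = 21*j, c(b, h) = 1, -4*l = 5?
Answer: -21582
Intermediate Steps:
l = -5/4 (l = -¼*5 = -5/4 ≈ -1.2500)
H(j, Y) = -2 + 21*j
x = -170 (x = (-69 + 1) - 1*102 = -68 - 102 = -170)
x + H(-10, -22)*101 = -170 + (-2 + 21*(-10))*101 = -170 + (-2 - 210)*101 = -170 - 212*101 = -170 - 21412 = -21582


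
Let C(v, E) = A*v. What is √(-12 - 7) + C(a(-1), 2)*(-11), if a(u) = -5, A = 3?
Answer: 165 + I*√19 ≈ 165.0 + 4.3589*I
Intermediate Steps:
C(v, E) = 3*v
√(-12 - 7) + C(a(-1), 2)*(-11) = √(-12 - 7) + (3*(-5))*(-11) = √(-19) - 15*(-11) = I*√19 + 165 = 165 + I*√19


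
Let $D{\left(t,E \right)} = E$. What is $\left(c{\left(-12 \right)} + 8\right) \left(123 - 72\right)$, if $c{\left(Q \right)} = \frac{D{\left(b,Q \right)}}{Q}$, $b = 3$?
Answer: $459$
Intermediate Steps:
$c{\left(Q \right)} = 1$ ($c{\left(Q \right)} = \frac{Q}{Q} = 1$)
$\left(c{\left(-12 \right)} + 8\right) \left(123 - 72\right) = \left(1 + 8\right) \left(123 - 72\right) = 9 \cdot 51 = 459$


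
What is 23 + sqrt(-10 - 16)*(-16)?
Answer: 23 - 16*I*sqrt(26) ≈ 23.0 - 81.584*I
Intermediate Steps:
23 + sqrt(-10 - 16)*(-16) = 23 + sqrt(-26)*(-16) = 23 + (I*sqrt(26))*(-16) = 23 - 16*I*sqrt(26)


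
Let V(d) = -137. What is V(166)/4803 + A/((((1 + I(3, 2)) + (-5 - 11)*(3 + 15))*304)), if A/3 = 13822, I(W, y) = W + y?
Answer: -35150989/68625264 ≈ -0.51222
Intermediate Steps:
A = 41466 (A = 3*13822 = 41466)
V(166)/4803 + A/((((1 + I(3, 2)) + (-5 - 11)*(3 + 15))*304)) = -137/4803 + 41466/((((1 + (3 + 2)) + (-5 - 11)*(3 + 15))*304)) = -137*1/4803 + 41466/((((1 + 5) - 16*18)*304)) = -137/4803 + 41466/(((6 - 288)*304)) = -137/4803 + 41466/((-282*304)) = -137/4803 + 41466/(-85728) = -137/4803 + 41466*(-1/85728) = -137/4803 - 6911/14288 = -35150989/68625264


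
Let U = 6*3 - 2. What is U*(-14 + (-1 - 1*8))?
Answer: -368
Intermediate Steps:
U = 16 (U = 18 - 2 = 16)
U*(-14 + (-1 - 1*8)) = 16*(-14 + (-1 - 1*8)) = 16*(-14 + (-1 - 8)) = 16*(-14 - 9) = 16*(-23) = -368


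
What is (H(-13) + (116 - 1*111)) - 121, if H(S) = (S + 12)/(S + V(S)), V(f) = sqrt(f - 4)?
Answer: -21563/186 + I*sqrt(17)/186 ≈ -115.93 + 0.022167*I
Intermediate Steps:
V(f) = sqrt(-4 + f)
H(S) = (12 + S)/(S + sqrt(-4 + S)) (H(S) = (S + 12)/(S + sqrt(-4 + S)) = (12 + S)/(S + sqrt(-4 + S)))
(H(-13) + (116 - 1*111)) - 121 = ((12 - 13)/(-13 + sqrt(-4 - 13)) + (116 - 1*111)) - 121 = (-1/(-13 + sqrt(-17)) + (116 - 111)) - 121 = (-1/(-13 + I*sqrt(17)) + 5) - 121 = (5 - 1/(-13 + I*sqrt(17))) - 121 = -116 - 1/(-13 + I*sqrt(17))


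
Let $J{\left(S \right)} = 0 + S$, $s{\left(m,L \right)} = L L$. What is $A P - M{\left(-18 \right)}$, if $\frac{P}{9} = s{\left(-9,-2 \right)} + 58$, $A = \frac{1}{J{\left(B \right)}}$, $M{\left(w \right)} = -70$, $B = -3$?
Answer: $-116$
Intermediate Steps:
$s{\left(m,L \right)} = L^{2}$
$J{\left(S \right)} = S$
$A = - \frac{1}{3}$ ($A = \frac{1}{-3} = - \frac{1}{3} \approx -0.33333$)
$P = 558$ ($P = 9 \left(\left(-2\right)^{2} + 58\right) = 9 \left(4 + 58\right) = 9 \cdot 62 = 558$)
$A P - M{\left(-18 \right)} = \left(- \frac{1}{3}\right) 558 - -70 = -186 + 70 = -116$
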